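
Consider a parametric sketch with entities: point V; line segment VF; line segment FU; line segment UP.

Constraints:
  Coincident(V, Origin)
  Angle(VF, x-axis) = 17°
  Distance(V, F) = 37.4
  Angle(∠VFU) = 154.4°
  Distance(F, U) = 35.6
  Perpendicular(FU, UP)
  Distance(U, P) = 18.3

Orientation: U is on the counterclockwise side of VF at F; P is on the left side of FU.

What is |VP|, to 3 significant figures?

69.4

∠VFU = 154.4°, so FU runs at 17.0° + (180° − 154.4°) = 42.6° from the x-axis; with |FU| = 35.6, U = F + 35.6·(cos 42.6°, sin 42.6°) = (62.0, 35.0). The perpendicularity gives UP at right angles to FU; with |UP| = 18.3 on the left of FU, P = U + 18.3·(-0.677, 0.736) = (49.6, 48.5). Then |VP| = |P − V| = 69.4.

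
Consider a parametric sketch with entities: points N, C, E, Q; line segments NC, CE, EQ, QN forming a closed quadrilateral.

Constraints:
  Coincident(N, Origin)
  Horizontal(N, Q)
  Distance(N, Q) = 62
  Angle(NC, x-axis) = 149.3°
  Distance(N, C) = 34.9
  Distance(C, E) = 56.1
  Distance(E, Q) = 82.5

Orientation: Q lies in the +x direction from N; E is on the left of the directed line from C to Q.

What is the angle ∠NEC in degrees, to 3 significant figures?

34.3°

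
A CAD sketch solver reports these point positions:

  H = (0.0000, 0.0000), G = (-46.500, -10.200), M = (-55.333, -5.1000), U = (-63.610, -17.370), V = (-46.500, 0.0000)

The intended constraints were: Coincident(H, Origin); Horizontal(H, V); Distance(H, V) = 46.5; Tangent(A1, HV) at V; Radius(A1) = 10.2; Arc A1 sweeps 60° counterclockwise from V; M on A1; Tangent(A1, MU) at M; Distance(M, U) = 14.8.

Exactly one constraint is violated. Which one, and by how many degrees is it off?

Tangent(A1, MU) at M — off by 4.00°.

H = (0.00, 0.00) ✓; H.y = 0.00, V.y = 0.00 ✓; |HV| = 46.50 ✓; ∠(GV, VH) = 90.00° ✓; |GV| = 10.20 ✓; bearing(G→M) − bearing(G→V) = 60.00° ✓; |GM| = 10.20 ✓; ∠(GM, MU) = 94.00° ✗; |MU| = 14.80 ✓.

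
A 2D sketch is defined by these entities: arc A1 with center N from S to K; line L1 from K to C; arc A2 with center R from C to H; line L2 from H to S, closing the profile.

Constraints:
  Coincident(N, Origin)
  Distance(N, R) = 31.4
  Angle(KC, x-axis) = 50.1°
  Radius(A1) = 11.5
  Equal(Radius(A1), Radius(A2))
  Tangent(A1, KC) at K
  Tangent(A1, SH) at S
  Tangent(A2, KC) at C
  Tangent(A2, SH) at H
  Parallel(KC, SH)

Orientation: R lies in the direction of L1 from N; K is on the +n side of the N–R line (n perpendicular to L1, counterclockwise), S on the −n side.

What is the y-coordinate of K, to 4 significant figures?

7.377

The slot axis is L1's direction at 50.1°, so u = (cos 50.1°, sin 50.1°) = (0.6414, 0.7672) and n = (−sin 50.1°, cos 50.1°) = (-0.7672, 0.6414). N is at the origin and R lies 31.4 along u from N, so R = 31.4·u = (20.14, 24.09). Tangency of A1 to both parallel lines with radius 11.5 puts K and S at N ± 11.5·n: K = (-8.822, 7.377), S = (8.822, -7.377). So K.y = 7.377.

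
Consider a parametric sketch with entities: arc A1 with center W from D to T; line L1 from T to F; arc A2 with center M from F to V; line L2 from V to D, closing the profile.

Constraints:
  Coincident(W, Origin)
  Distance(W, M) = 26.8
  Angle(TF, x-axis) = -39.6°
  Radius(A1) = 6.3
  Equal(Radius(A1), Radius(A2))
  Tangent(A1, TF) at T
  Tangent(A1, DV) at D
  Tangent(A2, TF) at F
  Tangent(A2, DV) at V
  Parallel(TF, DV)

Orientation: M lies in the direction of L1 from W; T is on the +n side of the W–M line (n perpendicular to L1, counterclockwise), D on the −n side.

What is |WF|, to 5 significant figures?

27.531

The slot axis is L1's direction at -39.6°, so u = (cos -39.6°, sin -39.6°) = (0.77051, -0.63742) and n = (−sin -39.6°, cos -39.6°) = (0.63742, 0.77051). W is at the origin and M lies 26.8 along u from W, so M = 26.8·u = (20.650, -17.083). Tangency of A1 to both parallel lines with radius 6.3 puts T and D at W ± 6.3·n: T = (4.0158, 4.8542), D = (-4.0158, -4.8542). Equal radii place F and V the same way about M: F = M + 6.3·n = (24.666, -12.229), V = M − 6.3·n = (16.634, -21.937). Then |WF| = |F − W| = 27.531.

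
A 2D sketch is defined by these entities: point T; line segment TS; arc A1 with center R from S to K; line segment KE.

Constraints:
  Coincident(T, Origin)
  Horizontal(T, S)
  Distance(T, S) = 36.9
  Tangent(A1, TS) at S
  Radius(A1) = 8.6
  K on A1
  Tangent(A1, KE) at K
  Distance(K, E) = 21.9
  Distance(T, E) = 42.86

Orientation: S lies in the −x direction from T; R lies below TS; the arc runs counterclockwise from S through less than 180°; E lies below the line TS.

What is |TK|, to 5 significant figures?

45.756

Checks: |RK| = 8.600 ✓; ∠(RK, KE) = 90.00° ✓; |KE| = 21.90 ✓; |TE| = 42.86 ✓.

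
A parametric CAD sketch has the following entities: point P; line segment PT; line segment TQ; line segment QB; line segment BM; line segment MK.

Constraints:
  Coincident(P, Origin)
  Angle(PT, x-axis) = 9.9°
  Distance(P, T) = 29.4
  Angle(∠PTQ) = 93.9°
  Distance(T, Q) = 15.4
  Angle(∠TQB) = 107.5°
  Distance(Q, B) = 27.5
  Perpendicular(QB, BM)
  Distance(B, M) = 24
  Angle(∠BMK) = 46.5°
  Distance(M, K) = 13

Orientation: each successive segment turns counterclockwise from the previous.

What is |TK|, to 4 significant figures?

22.70

QB ⟂ BM, so BM runs at -101.5°; with |BM| = 24.0, M = (-4.380, 2.335). ∠BMK = 46.5° gives MK at 32.00° from the x-axis; with |MK| = 13.0, K = (6.644, 9.224). Then |TK| = |K − T| = 22.70.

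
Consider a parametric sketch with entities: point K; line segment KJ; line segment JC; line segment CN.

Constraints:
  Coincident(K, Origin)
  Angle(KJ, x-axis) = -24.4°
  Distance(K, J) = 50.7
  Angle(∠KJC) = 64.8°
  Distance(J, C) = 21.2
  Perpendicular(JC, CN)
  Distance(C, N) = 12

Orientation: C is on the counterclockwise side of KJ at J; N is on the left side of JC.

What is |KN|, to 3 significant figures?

33.9

K is at the origin; KJ runs at -24.4° with length 50.7, so J = 50.7·(cos -24.4°, sin -24.4°) = (46.2, -20.9). ∠KJC = 64.8°, so JC runs at -24.4° + (180° − 64.8°) = 90.8° from the x-axis; with |JC| = 21.2, C = J + 21.2·(cos 90.8°, sin 90.8°) = (45.9, 0.254). JC is perpendicular to CN; with |CN| = 12.0 on the left of JC, N = C + 12.0·(-1.00, -0.0140) = (33.9, 0.0860). Then |KN| = |N − K| = 33.9.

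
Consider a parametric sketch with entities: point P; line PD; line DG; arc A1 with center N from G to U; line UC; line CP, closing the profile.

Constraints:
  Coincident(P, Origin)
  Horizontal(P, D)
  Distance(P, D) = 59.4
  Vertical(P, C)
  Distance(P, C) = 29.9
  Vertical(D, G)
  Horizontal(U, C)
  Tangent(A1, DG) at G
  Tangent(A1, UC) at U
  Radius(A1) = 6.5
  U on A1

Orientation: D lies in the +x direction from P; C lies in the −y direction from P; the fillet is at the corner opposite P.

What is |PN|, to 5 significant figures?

57.844

P is at the origin; P and D share the same y with |PD| = 59.4 and D on the +x side, so D = (59.400, 0.0000). PC is vertical with |PC| = 29.9 and C on the −y side, so C = (0.0000, -29.900). The virtual corner opposite P is at (59.400, -29.900). Since A1 is tangent to DG there, NG ⟂ DG and A1 meets UC tangentially, so NU is at right angles to UC, with radius 6.5, so the center N sits 6.5 in from both sides at N = (52.900, -23.400). Then |PN| = |N − P| = 57.844.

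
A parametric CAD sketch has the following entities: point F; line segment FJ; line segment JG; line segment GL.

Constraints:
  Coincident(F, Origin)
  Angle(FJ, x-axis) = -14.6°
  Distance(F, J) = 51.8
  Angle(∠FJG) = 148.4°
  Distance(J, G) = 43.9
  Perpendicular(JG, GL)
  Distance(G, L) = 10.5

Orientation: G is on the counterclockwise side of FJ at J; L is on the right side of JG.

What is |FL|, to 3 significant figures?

95.7

F is at the origin; FJ runs at -14.6° with length 51.8, so J = 51.8·(cos -14.6°, sin -14.6°) = (50.1, -13.1). ∠FJG = 148.4°, so JG runs at -14.6° + (180° − 148.4°) = 17.0° from the x-axis; with |JG| = 43.9, G = J + 43.9·(cos 17.0°, sin 17.0°) = (92.1, -0.222). The perpendicularity gives GL at right angles to JG; with |GL| = 10.5 on the right of JG, L = G + 10.5·(0.292, -0.956) = (95.2, -10.3). Then |FL| = |L − F| = 95.7.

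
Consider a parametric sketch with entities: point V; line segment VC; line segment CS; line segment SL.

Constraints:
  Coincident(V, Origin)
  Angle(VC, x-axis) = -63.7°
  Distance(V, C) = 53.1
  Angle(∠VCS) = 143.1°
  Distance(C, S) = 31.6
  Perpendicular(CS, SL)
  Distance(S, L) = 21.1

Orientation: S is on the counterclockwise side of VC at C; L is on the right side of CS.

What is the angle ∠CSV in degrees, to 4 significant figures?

23.29°

V is at the origin; VC runs at -63.7° with length 53.1, so C = 53.1·(cos -63.7°, sin -63.7°) = (23.53, -47.60). ∠VCS = 143.1°, so CS runs at -63.7° + (180° − 143.1°) = -26.80° from the x-axis; with |CS| = 31.6, S = C + 31.6·(cos -26.80°, sin -26.80°) = (51.73, -61.85). Then cos ∠CSV = SC·SV / (|SC||SV|), giving 23.29°.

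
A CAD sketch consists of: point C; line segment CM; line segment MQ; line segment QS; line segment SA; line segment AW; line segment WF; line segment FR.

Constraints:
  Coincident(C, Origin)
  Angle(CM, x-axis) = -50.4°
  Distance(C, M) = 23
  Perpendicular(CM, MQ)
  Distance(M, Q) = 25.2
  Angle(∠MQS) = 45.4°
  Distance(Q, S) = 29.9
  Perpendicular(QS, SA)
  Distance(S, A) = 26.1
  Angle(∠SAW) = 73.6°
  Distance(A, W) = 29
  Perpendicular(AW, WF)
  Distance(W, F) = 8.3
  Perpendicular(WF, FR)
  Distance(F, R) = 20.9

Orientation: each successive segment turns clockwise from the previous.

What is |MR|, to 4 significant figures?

7.094

AW ⟂ WF, so WF runs at 158.6°; with |WF| = 8.3, F = (5.541, -30.25). WF ⟂ FR, so FR runs at 68.60°; with |FR| = 20.9, R = (13.17, -10.79). Then |MR| = |R − M| = 7.094.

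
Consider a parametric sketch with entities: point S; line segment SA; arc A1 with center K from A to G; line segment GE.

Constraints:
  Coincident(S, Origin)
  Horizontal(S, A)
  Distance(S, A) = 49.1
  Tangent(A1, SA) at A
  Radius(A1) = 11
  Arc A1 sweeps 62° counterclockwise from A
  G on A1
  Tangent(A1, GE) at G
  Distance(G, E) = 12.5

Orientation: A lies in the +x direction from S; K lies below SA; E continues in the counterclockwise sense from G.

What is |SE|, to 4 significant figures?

37.53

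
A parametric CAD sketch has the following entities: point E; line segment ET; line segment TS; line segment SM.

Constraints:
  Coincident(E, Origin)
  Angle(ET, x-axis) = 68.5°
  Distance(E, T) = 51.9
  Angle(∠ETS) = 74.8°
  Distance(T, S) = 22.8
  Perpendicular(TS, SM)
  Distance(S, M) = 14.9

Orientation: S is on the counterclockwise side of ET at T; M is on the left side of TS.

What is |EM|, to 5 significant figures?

36.365

∠ETS = 74.8°, so TS runs at 68.5° + (180° − 74.8°) = 173.70° from the x-axis; with |TS| = 22.8, S = T + 22.8·(cos 173.70°, sin 173.70°) = (-3.6409, 50.791). TS is perpendicular to SM; with |SM| = 14.9 on the left of TS, M = S + 14.9·(-0.10973, -0.99396) = (-5.2759, 35.981). Then |EM| = |M − E| = 36.365.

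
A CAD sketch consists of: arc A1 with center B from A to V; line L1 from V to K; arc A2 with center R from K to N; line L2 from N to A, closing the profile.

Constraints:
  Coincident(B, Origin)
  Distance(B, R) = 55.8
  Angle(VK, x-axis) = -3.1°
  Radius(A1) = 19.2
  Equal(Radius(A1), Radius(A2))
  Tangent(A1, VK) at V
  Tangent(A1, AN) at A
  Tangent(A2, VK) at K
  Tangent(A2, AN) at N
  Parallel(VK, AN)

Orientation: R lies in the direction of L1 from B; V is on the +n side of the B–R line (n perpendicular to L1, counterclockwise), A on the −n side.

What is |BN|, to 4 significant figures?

59.01

The slot axis is L1's direction at -3.1°, so u = (cos -3.1°, sin -3.1°) = (0.9985, -0.05408) and n = (−sin -3.1°, cos -3.1°) = (0.05408, 0.9985). B is at the origin and R lies 55.8 along u from B, so R = 55.8·u = (55.72, -3.018). Tangency of A1 to both parallel lines with radius 19.2 puts V and A at B ± 19.2·n: V = (1.038, 19.17), A = (-1.038, -19.17). Equal radii place K and N the same way about R: K = R + 19.2·n = (56.76, 16.15), N = R − 19.2·n = (54.68, -22.19). Then |BN| = |N − B| = 59.01.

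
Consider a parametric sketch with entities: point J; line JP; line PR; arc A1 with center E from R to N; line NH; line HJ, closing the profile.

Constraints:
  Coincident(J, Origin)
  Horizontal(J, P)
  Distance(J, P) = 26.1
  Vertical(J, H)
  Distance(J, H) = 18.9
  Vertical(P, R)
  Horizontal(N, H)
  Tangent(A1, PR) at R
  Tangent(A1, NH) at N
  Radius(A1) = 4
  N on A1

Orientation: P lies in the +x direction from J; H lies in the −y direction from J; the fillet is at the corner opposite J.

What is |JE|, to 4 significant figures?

26.65

J is at the origin; J and P share the same y with |JP| = 26.1 and P on the +x side, so P = (26.10, 0.000). J and H share the same x with |JH| = 18.9 and H on the −y side, so H = (0.000, -18.90). The virtual corner opposite J is at (26.10, -18.90). The tangent condition forces ER to be normal to PR and the tangent condition forces EN to be normal to NH, with radius 4.0, so the center E sits 4.0 in from both sides at E = (22.10, -14.90). Then |JE| = |E − J| = 26.65.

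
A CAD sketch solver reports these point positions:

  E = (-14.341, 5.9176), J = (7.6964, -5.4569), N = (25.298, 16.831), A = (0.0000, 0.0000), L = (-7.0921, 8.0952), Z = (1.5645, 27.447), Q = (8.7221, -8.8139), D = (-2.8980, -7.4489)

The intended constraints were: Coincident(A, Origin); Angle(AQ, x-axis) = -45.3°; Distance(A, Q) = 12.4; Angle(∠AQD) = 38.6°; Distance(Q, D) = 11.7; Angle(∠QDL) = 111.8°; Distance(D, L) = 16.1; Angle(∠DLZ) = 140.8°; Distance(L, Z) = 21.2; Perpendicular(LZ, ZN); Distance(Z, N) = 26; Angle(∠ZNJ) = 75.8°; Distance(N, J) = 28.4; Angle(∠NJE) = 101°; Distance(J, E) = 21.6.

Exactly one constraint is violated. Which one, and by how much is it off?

Distance(J, E) = 21.6 — off by 3.20.

A = (0.00, 0.00) ✓; AQ at -45.30° ✓; |AQ| = 12.40 ✓; ∠AQD = 38.60° ✓; |QD| = 11.70 ✓; ∠QDL = 111.8° ✓; |DL| = 16.10 ✓; ∠DLZ = 140.8° ✓; |LZ| = 21.20 ✓; ∠(LZ, ZN) = 90.00° ✓; |ZN| = 26.00 ✓; ∠ZNJ = 75.80° ✓; |NJ| = 28.40 ✓; ∠NJE = 101.0° ✓; |JE| = 24.80 ✗.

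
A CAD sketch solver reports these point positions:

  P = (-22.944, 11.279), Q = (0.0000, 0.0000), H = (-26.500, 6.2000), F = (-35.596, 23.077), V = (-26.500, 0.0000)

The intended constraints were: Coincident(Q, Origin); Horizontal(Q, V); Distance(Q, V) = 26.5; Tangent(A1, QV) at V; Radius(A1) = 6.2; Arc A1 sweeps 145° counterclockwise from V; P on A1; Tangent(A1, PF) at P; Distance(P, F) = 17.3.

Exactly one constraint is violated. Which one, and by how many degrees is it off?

Tangent(A1, PF) at P — off by 8.00°.

Q = (0.00, 0.00) ✓; Q.y = 0.00, V.y = 0.00 ✓; |QV| = 26.50 ✓; ∠(HV, VQ) = 90.00° ✓; |HV| = 6.200 ✓; bearing(H→P) − bearing(H→V) = 145.0° ✓; |HP| = 6.200 ✓; ∠(HP, PF) = 98.00° ✗; |PF| = 17.30 ✓.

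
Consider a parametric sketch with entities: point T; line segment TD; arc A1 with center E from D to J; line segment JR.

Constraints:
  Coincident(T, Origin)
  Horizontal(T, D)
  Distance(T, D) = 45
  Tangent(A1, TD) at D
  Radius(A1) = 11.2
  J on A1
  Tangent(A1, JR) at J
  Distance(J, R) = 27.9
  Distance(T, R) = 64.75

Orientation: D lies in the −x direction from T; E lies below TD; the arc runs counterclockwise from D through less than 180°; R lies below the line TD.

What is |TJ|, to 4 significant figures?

57.57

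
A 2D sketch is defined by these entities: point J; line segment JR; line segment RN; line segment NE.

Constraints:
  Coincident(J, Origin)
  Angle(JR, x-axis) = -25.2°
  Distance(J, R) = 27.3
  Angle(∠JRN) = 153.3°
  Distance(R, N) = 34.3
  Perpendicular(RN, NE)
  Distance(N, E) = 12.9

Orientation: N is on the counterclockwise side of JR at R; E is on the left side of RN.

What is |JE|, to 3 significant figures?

58.7

J is at the origin; JR runs at -25.2° with length 27.3, so R = 27.3·(cos -25.2°, sin -25.2°) = (24.7, -11.6). ∠JRN = 153.3°, so RN runs at -25.2° + (180° − 153.3°) = 1.50° from the x-axis; with |RN| = 34.3, N = R + 34.3·(cos 1.50°, sin 1.50°) = (59.0, -10.7). RN is perpendicular to NE; with |NE| = 12.9 on the left of RN, E = N + 12.9·(-0.0262, 1.00) = (58.7, 2.17). Then |JE| = |E − J| = 58.7.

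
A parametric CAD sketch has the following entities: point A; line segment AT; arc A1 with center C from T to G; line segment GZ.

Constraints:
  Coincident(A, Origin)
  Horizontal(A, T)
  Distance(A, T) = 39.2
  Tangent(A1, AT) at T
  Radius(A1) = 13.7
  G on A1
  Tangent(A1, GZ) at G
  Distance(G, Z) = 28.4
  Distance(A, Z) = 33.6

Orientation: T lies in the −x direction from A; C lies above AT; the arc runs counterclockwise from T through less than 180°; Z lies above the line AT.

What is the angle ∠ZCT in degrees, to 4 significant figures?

123.4°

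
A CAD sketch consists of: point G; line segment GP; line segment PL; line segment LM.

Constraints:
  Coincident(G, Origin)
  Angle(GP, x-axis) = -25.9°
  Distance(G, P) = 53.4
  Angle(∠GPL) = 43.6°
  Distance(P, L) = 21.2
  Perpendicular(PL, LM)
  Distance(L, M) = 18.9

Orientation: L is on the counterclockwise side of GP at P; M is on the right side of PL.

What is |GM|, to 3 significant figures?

58.4

G is at the origin; GP runs at -25.9° with length 53.4, so P = 53.4·(cos -25.9°, sin -25.9°) = (48.0, -23.3). ∠GPL = 43.6°, so PL runs at -25.9° + (180° − 43.6°) = 110° from the x-axis; with |PL| = 21.2, L = P + 21.2·(cos 110°, sin 110°) = (40.6, -3.47). PL is perpendicular to LM; with |LM| = 18.9 on the right of PL, M = L + 18.9·(0.937, 0.350) = (58.3, 3.15). Then |GM| = |M − G| = 58.4.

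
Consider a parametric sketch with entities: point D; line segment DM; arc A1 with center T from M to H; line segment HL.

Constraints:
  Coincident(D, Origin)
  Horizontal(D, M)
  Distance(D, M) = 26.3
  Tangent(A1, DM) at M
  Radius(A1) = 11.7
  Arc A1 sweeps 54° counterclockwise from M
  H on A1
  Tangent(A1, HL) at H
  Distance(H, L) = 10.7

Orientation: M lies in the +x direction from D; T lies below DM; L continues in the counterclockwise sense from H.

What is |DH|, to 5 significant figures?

17.512

D is at the origin; D and M share the same y with |DM| = 26.3 and M on the +x side, so M = (26.300, 0.0000). Tangency of A1 to DM means the radius TM is perpendicular to DM, so T = M + (0, -11.7) = (26.300, -11.700). On A1, M sits at bearing 90° from T; a 54° counterclockwise sweep puts H at bearing 144°, so H = T + 11.7·(cos 144°, sin 144°) = (16.835, -4.8229). Then |DH| = |H − D| = 17.512.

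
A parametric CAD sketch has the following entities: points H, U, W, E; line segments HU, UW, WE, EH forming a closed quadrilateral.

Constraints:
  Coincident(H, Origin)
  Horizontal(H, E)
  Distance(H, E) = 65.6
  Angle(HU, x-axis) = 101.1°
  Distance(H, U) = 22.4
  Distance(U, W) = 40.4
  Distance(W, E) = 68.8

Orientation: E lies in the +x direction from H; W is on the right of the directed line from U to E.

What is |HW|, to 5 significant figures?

18.275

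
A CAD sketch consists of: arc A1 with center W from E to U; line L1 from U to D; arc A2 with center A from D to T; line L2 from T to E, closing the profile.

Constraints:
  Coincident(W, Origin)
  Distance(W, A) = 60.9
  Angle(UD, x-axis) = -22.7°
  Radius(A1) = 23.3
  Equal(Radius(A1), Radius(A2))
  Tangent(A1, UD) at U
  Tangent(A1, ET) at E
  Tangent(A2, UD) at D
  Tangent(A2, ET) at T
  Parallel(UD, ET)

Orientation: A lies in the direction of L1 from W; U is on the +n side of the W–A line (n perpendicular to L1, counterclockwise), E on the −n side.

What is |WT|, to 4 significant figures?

65.21

The slot axis is L1's direction at -22.7°, so u = (cos -22.7°, sin -22.7°) = (0.9225, -0.3859) and n = (−sin -22.7°, cos -22.7°) = (0.3859, 0.9225). W is at the origin and A lies 60.9 along u from W, so A = 60.9·u = (56.18, -23.50). Tangency of A1 to both parallel lines with radius 23.3 puts U and E at W ± 23.3·n: U = (8.992, 21.50), E = (-8.992, -21.50). Equal radii place D and T the same way about A: D = A + 23.3·n = (65.17, -2.007), T = A − 23.3·n = (47.19, -45.00). Then |WT| = |T − W| = 65.21.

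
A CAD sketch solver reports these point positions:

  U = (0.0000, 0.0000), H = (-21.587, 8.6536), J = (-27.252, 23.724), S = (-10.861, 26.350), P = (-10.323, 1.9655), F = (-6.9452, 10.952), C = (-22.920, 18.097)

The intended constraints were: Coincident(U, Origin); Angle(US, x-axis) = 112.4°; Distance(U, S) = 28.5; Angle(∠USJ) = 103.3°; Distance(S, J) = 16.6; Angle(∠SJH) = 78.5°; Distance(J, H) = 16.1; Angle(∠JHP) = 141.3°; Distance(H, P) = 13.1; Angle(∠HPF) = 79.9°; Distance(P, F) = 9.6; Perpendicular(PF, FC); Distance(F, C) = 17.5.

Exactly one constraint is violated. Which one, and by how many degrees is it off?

Perpendicular(PF, FC) — off by 3.50°.

U = (0.00, 0.00) ✓; US at 112.4° ✓; |US| = 28.50 ✓; ∠USJ = 103.3° ✓; |SJ| = 16.60 ✓; ∠SJH = 78.50° ✓; |JH| = 16.10 ✓; ∠JHP = 141.3° ✓; |HP| = 13.10 ✓; ∠HPF = 79.90° ✓; |PF| = 9.600 ✓; ∠(PF, FC) = 86.50° ✗; |FC| = 17.50 ✓.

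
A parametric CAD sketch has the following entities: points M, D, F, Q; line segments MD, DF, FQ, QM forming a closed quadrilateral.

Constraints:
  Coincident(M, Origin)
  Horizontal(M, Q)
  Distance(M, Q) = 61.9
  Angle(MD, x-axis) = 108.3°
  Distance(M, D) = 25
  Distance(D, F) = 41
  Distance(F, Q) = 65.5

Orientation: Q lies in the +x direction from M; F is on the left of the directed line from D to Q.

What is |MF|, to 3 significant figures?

56.3

Checks: |DF| = 41.00 ✓; |FQ| = 65.50 ✓.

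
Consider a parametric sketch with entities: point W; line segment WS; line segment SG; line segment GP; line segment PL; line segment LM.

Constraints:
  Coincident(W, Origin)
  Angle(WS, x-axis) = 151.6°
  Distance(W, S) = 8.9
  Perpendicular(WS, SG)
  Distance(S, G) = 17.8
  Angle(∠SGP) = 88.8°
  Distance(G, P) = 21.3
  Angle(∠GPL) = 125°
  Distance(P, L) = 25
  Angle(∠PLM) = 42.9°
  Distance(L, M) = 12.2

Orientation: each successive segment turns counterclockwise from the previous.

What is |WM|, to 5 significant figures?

14.443

W is at the origin; WS runs at 151.6° with length 8.9, so S = (-7.8289, 4.2331). WS ⟂ SG, so SG runs at -118.40°; with |SG| = 17.8, G = (-16.295, -11.425). ∠SGP = 88.8° gives GP at -27.200° from the x-axis; with |GP| = 21.3, P = (2.6496, -21.161). ∠GPL = 125.0° gives PL at 27.800° from the x-axis; with |PL| = 25.0, L = (24.764, -9.5012). ∠PLM = 42.9° gives LM at 164.90° from the x-axis; with |LM| = 12.2, M = (12.985, -6.3231). Then |WM| = |M − W| = 14.443.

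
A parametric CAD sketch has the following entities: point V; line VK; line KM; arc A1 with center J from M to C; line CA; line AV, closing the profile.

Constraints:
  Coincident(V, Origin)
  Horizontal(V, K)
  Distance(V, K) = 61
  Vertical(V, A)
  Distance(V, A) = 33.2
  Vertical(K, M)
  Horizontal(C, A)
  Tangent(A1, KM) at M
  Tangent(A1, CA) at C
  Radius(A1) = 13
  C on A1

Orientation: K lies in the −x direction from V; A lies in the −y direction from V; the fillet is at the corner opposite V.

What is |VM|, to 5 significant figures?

64.258

The virtual corner opposite V is at (-61.000, -33.200). The tangent condition forces JM to be normal to KM and tangency of A1 to CA means the radius JC is perpendicular to CA, with radius 13.0, so the center J sits 13.0 in from both sides at J = (-48.000, -20.200). That places the tangent points at M = (-61.000, -20.200) on KM and C = (-48.000, -33.200) on CA. Then |VM| = |M − V| = 64.258.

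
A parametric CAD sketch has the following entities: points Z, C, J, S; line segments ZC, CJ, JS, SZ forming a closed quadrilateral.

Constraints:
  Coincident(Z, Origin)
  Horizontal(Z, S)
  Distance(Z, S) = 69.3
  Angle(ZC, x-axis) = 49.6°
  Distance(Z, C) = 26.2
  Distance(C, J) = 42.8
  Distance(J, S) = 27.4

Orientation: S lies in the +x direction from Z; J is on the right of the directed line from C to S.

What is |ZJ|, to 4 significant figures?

46.61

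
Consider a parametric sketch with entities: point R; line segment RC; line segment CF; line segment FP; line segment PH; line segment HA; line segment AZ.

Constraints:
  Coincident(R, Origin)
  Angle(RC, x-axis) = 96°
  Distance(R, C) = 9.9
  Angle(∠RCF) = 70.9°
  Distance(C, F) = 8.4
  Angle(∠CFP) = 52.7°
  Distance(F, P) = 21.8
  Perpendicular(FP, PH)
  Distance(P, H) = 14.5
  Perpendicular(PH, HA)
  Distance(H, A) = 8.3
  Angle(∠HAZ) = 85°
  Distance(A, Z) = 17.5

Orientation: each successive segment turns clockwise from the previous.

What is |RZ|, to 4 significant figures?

4.662

PH ⟂ HA, so HA runs at 39.60°; with |HA| = 8.3, A = (-12.50, 10.51). ∠HAZ = 85.0° gives AZ at -55.40° from the x-axis; with |AZ| = 17.5, Z = (-2.561, -3.896). Then |RZ| = |Z − R| = 4.662.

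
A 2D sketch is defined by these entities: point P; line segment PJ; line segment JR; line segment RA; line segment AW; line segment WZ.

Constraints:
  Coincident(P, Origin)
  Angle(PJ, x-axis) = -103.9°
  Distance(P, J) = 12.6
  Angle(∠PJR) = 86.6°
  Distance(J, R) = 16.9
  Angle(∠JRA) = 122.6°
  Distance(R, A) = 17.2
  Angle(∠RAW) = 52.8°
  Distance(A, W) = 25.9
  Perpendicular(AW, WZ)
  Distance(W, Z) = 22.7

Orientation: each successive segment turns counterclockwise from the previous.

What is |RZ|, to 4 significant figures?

17.92

P is at the origin; PJ runs at -103.9° with length 12.6, so J = (-3.027, -12.23). ∠PJR = 86.6° gives JR at -10.50° from the x-axis; with |JR| = 16.9, R = (13.59, -15.31). ∠JRA = 122.6° gives RA at 46.90° from the x-axis; with |RA| = 17.2, A = (25.34, -2.752). ∠RAW = 52.8° gives AW at 174.1° from the x-axis; with |AW| = 25.9, W = (-0.4204, -0.08969). AW ⟂ WZ, so WZ runs at -95.90°; with |WZ| = 22.7, Z = (-2.754, -22.67). Then |RZ| = |Z − R| = 17.92.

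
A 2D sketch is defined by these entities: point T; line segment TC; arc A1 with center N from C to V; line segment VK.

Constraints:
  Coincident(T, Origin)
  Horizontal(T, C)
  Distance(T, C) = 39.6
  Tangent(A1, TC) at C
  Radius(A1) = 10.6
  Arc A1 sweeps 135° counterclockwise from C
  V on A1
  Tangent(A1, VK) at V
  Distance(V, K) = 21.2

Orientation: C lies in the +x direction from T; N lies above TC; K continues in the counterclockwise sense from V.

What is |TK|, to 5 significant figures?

46.102

T is at the origin; T and C share the same y with |TC| = 39.6 and C on the +x side, so C = (39.600, 0.0000). Tangency of A1 to TC means the radius NC is perpendicular to TC, so N = C + (0, 10.6) = (39.600, 10.600). On A1, C sits at bearing -90° from N; a 135° counterclockwise sweep puts V at bearing 45°, so V = N + 10.6·(cos 45°, sin 45°) = (47.095, 18.095). The tangent condition forces NV to be normal to VK, so VK runs along (−sin 45°, cos 45°); with |VK| = 21.2, K = (32.105, 33.086). Then |TK| = |K − T| = 46.102.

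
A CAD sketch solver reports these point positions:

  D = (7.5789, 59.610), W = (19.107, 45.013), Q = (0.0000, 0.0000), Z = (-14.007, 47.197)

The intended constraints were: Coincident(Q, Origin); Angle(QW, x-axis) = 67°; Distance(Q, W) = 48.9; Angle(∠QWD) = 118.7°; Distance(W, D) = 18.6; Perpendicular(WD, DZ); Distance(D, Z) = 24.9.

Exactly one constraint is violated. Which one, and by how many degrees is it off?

Perpendicular(WD, DZ) — off by 8.40°.

Q = (0.00, 0.00) ✓; QW at 67.00° ✓; |QW| = 48.90 ✓; ∠QWD = 118.7° ✓; |WD| = 18.60 ✓; ∠(WD, DZ) = 81.60° ✗; |DZ| = 24.90 ✓.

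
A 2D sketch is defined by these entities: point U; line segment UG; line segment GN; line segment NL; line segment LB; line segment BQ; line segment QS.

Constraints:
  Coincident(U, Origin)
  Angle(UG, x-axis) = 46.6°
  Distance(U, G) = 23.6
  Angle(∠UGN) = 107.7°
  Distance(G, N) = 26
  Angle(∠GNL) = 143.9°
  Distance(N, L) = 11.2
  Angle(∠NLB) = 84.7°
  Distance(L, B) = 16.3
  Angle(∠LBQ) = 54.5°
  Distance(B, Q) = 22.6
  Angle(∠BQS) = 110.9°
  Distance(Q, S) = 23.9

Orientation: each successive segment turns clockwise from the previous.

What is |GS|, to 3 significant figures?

42.3

∠LBQ = 54.5° gives BQ at 77.4° from the x-axis; with |BQ| = 22.6, Q = (34.9, 11.7). ∠BQS = 110.9° gives QS at 8.30° from the x-axis; with |QS| = 23.9, S = (58.5, 15.2). Then |GS| = |S − G| = 42.3.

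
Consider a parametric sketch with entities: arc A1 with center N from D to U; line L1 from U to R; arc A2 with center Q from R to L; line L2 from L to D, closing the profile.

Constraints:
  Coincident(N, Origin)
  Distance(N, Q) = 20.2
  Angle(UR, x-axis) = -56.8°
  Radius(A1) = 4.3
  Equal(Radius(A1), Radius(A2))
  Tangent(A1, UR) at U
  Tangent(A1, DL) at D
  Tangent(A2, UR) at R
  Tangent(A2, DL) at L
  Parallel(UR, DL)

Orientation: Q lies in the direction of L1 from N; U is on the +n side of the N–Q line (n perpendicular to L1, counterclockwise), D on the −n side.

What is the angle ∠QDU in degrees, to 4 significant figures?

77.98°

N is at the origin and Q lies 20.2 along u from N, so Q = 20.2·u = (11.06, -16.90). Tangency of A1 to both parallel lines with radius 4.3 puts U and D at N ± 4.3·n: U = (3.598, 2.355), D = (-3.598, -2.355). Then cos ∠QDU = DQ·DU / (|DQ||DU|), giving 77.98°.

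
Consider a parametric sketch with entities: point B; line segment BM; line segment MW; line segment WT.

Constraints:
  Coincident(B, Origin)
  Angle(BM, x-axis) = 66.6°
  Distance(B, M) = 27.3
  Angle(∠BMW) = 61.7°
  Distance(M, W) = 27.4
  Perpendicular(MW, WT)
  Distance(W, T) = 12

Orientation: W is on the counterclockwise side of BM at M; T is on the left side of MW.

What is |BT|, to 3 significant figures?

18.8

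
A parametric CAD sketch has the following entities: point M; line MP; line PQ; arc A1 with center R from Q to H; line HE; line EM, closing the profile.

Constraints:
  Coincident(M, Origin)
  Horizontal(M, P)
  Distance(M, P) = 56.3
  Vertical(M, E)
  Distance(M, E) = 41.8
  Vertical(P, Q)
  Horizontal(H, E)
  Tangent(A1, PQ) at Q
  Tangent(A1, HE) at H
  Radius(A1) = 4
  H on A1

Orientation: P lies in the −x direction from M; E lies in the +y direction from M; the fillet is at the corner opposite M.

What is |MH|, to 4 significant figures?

66.95

M is at the origin; M and P share the same y with |MP| = 56.3 and P on the −x side, so P = (-56.30, 0.000). M and E share the same x with |ME| = 41.8 and E on the +y side, so E = (0.000, 41.80). The virtual corner opposite M is at (-56.30, 41.80). Tangency of A1 to PQ means the radius RQ is perpendicular to PQ and A1 meets HE tangentially, so RH is at right angles to HE, with radius 4.0, so the center R sits 4.0 in from both sides at R = (-52.30, 37.80). That places the tangent points at Q = (-56.30, 37.80) on PQ and H = (-52.30, 41.80) on HE. Then |MH| = |H − M| = 66.95.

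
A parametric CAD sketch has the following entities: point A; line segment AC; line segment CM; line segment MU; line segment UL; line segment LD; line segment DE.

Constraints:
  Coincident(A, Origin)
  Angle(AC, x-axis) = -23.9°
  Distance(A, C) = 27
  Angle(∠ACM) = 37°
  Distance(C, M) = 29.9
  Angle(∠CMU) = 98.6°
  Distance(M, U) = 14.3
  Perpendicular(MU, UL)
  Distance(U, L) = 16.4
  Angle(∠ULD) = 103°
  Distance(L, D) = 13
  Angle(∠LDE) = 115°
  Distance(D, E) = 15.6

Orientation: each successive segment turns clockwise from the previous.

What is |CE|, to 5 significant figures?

22.803

A is at the origin; AC runs at -23.9° with length 27.0, so C = (24.685, -10.939). ∠ACM = 37.0° gives CM at -166.90° from the x-axis; with |CM| = 29.9, M = (-4.4370, -17.716). ∠CMU = 98.6° gives MU at 111.70° from the x-axis; with |MU| = 14.3, U = (-9.7244, -4.4291). MU is perpendicular to UL, so UL runs at 21.700°; with |UL| = 16.4, L = (5.5134, 1.6347). ∠ULD = 103.0° gives LD at -55.300° from the x-axis; with |LD| = 13.0, D = (12.914, -9.0531). ∠LDE = 115.0° gives DE at -120.30° from the x-axis; with |DE| = 15.6, E = (5.0434, -22.522). Then |CE| = |E − C| = 22.803.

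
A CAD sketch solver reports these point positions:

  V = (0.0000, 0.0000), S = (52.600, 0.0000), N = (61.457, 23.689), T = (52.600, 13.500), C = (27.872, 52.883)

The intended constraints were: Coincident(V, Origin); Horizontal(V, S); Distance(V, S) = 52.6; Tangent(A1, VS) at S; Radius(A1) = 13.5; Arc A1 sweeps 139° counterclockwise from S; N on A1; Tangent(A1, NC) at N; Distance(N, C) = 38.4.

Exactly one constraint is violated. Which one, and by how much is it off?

Distance(N, C) = 38.4 — off by 6.10.

V = (0.00, 0.00) ✓; V.y = 0.00, S.y = 0.00 ✓; |VS| = 52.60 ✓; ∠(TS, SV) = 90.00° ✓; |TS| = 13.50 ✓; bearing(T→N) − bearing(T→S) = 139.0° ✓; |TN| = 13.50 ✓; ∠(TN, NC) = 90.00° ✓; |NC| = 44.50 ✗.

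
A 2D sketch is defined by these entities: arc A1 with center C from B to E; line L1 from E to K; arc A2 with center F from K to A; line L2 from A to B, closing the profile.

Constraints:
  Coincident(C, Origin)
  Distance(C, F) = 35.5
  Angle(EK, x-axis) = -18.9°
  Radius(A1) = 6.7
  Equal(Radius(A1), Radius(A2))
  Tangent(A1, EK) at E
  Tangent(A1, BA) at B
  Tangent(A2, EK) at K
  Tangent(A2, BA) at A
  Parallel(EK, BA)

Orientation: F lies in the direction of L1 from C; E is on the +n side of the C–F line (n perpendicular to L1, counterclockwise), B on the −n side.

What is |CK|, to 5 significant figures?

36.127

The slot axis is L1's direction at -18.9°, so u = (cos -18.9°, sin -18.9°) = (0.94609, -0.32392) and n = (−sin -18.9°, cos -18.9°) = (0.32392, 0.94609). C is at the origin and F lies 35.5 along u from C, so F = 35.5·u = (33.586, -11.499). Tangency of A1 to both parallel lines with radius 6.7 puts E and B at C ± 6.7·n: E = (2.1702, 6.3388), B = (-2.1702, -6.3388). Equal radii place K and A the same way about F: K = F + 6.7·n = (35.756, -5.1603), A = F − 6.7·n = (31.416, -17.838). Then |CK| = |K − C| = 36.127.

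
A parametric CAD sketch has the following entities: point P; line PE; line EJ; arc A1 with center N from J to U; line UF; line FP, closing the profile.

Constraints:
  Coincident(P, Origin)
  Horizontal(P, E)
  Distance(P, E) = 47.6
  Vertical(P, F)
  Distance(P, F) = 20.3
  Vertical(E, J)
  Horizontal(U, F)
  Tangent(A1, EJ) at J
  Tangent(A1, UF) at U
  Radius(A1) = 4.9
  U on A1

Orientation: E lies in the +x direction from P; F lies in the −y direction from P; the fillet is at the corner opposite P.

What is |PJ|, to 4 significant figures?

50.03

P is at the origin; PE is horizontal with |PE| = 47.6 and E on the +x side, so E = (47.60, 0.000). P and F share the same x with |PF| = 20.3 and F on the −y side, so F = (0.000, -20.30). The virtual corner opposite P is at (47.60, -20.30). The tangent condition forces NJ to be normal to EJ and the tangent condition forces NU to be normal to UF, with radius 4.9, so the center N sits 4.9 in from both sides at N = (42.70, -15.40). That places the tangent points at J = (47.60, -15.40) on EJ and U = (42.70, -20.30) on UF. Then |PJ| = |J − P| = 50.03.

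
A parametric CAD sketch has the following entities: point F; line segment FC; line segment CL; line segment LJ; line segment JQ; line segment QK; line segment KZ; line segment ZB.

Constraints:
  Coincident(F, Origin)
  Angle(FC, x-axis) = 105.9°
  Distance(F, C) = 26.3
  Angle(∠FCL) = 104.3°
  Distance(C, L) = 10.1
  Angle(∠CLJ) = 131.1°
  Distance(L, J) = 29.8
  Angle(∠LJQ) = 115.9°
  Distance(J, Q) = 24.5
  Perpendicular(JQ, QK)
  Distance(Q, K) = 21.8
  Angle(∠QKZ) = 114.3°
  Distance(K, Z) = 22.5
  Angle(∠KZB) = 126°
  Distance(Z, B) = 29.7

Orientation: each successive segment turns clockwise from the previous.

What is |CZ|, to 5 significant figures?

14.004

F is at the origin; FC runs at 105.9° with length 26.3, so C = (-7.2051, 25.294). ∠FCL = 104.3° gives CL at 30.200° from the x-axis; with |CL| = 10.1, L = (1.5240, 30.374). ∠CLJ = 131.1° gives LJ at -18.700° from the x-axis; with |LJ| = 29.8, J = (29.751, 20.820). ∠LJQ = 115.9° gives JQ at -82.800° from the x-axis; with |JQ| = 24.5, Q = (32.822, -3.4868). JQ ⟂ QK, so QK runs at -172.80°; with |QK| = 21.8, K = (11.193, -6.2190). ∠QKZ = 114.3° gives KZ at 121.50° from the x-axis; with |KZ| = 22.5, Z = (-0.56274, 12.965). Then |CZ| = |Z − C| = 14.004.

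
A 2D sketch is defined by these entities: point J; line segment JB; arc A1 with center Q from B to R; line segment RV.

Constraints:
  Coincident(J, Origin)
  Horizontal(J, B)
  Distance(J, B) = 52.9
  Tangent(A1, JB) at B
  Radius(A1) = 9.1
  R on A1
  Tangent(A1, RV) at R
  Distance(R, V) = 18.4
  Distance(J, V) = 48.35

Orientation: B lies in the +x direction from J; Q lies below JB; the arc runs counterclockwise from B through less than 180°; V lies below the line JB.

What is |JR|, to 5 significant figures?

44.577

Checks: |QB| = 9.100 ✓; |QR| = 9.100 ✓; ∠(QR, RV) = 90.00° ✓; |RV| = 18.40 ✓; |JV| = 48.35 ✓.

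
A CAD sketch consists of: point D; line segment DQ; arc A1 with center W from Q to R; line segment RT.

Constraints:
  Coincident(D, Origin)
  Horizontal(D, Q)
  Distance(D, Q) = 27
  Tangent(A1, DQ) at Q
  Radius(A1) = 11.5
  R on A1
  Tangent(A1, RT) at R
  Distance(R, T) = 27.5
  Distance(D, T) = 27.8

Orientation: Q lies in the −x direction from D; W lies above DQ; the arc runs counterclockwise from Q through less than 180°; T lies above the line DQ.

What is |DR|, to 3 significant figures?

18.2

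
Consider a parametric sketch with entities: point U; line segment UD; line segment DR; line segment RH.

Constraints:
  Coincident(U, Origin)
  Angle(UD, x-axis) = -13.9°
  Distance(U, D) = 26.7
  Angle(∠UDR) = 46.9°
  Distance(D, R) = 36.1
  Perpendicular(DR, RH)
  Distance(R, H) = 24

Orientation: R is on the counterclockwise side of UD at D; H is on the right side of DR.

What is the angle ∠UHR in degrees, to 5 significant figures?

22.320°

∠UDR = 46.9°, so DR runs at -13.9° + (180° − 46.9°) = 119.20° from the x-axis; with |DR| = 36.1, R = D + 36.1·(cos 119.20°, sin 119.20°) = (8.3064, 25.098). The perpendicularity gives RH at right angles to DR; with |RH| = 24.0 on the right of DR, H = R + 24.0·(0.87292, 0.48786) = (29.257, 36.807). Then cos ∠UHR = HU·HR / (|HU||HR|), giving 22.320°.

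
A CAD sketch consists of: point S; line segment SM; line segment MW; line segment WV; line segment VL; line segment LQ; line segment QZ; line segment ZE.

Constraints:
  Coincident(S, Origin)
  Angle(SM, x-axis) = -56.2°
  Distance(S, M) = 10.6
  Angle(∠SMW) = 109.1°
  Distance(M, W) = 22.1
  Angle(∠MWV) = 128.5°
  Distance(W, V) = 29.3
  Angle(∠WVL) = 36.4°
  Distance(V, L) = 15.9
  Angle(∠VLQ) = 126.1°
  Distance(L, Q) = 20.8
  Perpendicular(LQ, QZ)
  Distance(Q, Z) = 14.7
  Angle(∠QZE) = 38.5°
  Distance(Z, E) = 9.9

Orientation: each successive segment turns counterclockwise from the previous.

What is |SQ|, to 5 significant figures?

23.547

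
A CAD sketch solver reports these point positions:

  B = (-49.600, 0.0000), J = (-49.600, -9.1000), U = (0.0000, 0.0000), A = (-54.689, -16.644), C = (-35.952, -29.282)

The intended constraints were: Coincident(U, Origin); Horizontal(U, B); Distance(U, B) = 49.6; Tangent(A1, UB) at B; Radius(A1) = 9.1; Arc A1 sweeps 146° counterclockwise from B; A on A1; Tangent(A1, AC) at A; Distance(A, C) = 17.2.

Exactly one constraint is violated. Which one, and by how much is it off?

Distance(A, C) = 17.2 — off by 5.40.

U = (0.00, 0.00) ✓; U.y = 0.00, B.y = 0.00 ✓; |UB| = 49.60 ✓; ∠(JB, BU) = 90.00° ✓; |JB| = 9.100 ✓; bearing(J→A) − bearing(J→B) = 146.0° ✓; |JA| = 9.100 ✓; ∠(JA, AC) = 90.00° ✓; |AC| = 22.60 ✗.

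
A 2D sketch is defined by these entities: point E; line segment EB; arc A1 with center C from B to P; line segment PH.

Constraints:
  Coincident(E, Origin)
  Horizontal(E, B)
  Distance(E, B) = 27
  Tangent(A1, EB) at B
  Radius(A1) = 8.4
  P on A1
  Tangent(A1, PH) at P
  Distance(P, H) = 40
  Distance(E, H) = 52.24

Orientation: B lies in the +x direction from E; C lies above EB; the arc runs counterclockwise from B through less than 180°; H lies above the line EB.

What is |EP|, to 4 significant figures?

36.65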